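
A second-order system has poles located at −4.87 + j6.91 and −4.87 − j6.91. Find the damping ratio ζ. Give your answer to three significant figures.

With σ = 4.87, ω_d = 6.91: ω_n = √(σ²+ω_d²) = 8.45 rad/s, ζ = σ/ω_n = 0.576.

ζ ≈ 0.576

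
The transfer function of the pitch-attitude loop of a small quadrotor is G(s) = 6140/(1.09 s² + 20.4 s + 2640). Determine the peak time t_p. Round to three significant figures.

Dividing through by 1.09: denominator becomes s² + 18.72 s + 2422.
So ω_n = √2422 = 49.2 rad/s and ζ = 18.72/(2·49.2) = 0.190.
ω_d = ω_n√(1−ζ²) = 48.3 rad/s. t_p = π/ω_d = 0.0650 s.

t_p ≈ 0.0650 s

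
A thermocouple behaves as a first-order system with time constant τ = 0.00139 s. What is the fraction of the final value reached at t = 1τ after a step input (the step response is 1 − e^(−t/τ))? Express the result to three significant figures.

y/y_∞ ≈ 0.632

y(t)/y_∞ = 1 − e^(−t/τ) = 1 − e^(−1) = 1 − e^(−1.00) = 0.632.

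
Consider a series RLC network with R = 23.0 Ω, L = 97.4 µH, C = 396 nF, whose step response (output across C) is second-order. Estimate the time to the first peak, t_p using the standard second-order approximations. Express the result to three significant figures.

For a series RLC circuit (capacitor voltage as output), ω_n = 1/√(LC) = 1/√(97.4 µH · 396 nF) = 161000 rad/s.
ζ = (R/2)·√(C/L) = (23.0/2)·√(396 nF/97.4 µH) = 0.733.
The damped frequency ω_d = ω_n√(1−ζ²) = 109000 rad/s. t_p = π/ω_d = 0.0000287 s.

t_p ≈ 0.0000287 s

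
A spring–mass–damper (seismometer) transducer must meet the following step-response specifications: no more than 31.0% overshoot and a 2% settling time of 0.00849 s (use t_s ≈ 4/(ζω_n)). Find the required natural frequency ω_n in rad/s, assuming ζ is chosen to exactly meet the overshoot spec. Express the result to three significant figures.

ω_n ≈ 1350 rad/s

Inverting the overshoot relation: ζ = |ln 0.310|/√(π² + ln²0.310) = 0.349.
From t_s ≈ 4/(ζω_n): ω_n = 4/(ζ·t_s) = 4/(0.349·0.00849) = 1350 rad/s.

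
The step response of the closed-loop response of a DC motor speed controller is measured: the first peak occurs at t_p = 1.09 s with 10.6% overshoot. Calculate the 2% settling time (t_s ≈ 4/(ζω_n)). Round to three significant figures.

From the overshoot, ζ = −ln(OS)/√(π²+ln²(OS)) = 0.581.
From t_p = π/ω_d, ω_d = π/1.09 = 2.88 rad/s, so ω_n = ω_d/√(1−ζ²) = 3.54 rad/s.
t_s ≈ 4/(ζω_n) = 4/(0.581·3.54) = 1.94 s.

t_s ≈ 1.94 s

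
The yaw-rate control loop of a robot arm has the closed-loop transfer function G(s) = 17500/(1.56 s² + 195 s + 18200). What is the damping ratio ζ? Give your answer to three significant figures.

ζ ≈ 0.579

Dividing through by 1.56: denominator becomes s² + 125.0 s + 11670.
So ω_n = √11670 = 108 rad/s and ζ = 125.0/(2·108) = 0.579.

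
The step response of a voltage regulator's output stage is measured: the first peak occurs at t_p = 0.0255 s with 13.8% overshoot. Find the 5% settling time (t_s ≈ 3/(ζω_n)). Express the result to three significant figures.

t_s ≈ 0.0386 s

The overshoot fixes ζ = −ln(OS)/√(π²+ln²(OS)) = 0.533.
From t_p = π/ω_d, ω_d = π/0.0255 = 123 rad/s, so ω_n = ω_d/√(1−ζ²) = 146 rad/s.
t_s ≈ 3/(ζω_n) = 3/(0.533·146) = 0.0386 s.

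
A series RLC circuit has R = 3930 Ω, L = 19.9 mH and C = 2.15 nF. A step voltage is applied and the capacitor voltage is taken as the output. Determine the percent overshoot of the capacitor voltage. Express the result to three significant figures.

For a series RLC circuit (capacitor voltage as output), ω_n = 1/√(LC) = 1/√(19.9 mH · 2.15 nF) = 153000 rad/s.
ζ = (R/2)·√(C/L) = (3930/2)·√(2.15 nF/19.9 mH) = 0.646.
%OS = 100 e^{−πζ/√(1−ζ²)} with ζ = 0.646 gives 7.01%.

%OS ≈ 7.01%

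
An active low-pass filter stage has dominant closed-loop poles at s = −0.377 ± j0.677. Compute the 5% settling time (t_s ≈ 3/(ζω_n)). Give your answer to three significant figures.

For poles at −σ ± jω_d, ζω_n = σ = 0.377, so t_s ≈ 3/σ = 7.96 s.

t_s ≈ 7.96 s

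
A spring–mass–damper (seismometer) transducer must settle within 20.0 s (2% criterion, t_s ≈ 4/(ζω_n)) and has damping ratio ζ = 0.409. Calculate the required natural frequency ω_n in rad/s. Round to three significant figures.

Rearranging t_s ≈ 4/(ζω_n) gives ω_n = 4/(ζ·t_s) = 4/(0.409 × 20.0) = 0.489 rad/s.

ω_n ≈ 0.489 rad/s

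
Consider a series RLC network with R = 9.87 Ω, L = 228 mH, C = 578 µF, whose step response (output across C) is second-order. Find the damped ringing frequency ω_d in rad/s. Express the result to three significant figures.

For a series RLC circuit (capacitor voltage as output), ω_n = 1/√(LC) = 1/√(228 mH · 578 µF) = 87.1 rad/s.
ζ = (R/2)·√(C/L) = (9.87/2)·√(578 µF/228 mH) = 0.248.
ω_d = ω_n√(1−ζ²) = 84.4 rad/s.

ω_d ≈ 84.4 rad/s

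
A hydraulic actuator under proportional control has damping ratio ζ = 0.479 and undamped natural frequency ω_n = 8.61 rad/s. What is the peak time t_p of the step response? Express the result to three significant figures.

t_p ≈ 0.416 s

The damped frequency is ω_d = ω_n√(1−ζ²) = 8.61·√(1−0.229) = 7.56 rad/s.
Peak time t_p = π/ω_d = π/7.56 = 0.416 s.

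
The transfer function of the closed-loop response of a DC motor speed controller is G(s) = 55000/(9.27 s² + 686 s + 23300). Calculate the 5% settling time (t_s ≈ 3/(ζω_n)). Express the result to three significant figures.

Dividing through by 9.27: denominator becomes s² + 74.00 s + 2513.
So ω_n = √2513 = 50.1 rad/s and ζ = 74.00/(2·50.1) = 0.738.
t_s ≈ 3/(ζω_n) = 0.0811 s.

t_s ≈ 0.0811 s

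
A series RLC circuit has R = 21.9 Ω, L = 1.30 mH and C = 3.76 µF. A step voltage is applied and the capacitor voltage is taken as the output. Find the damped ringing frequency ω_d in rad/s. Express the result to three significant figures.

ω_d ≈ 11600 rad/s

For a series RLC circuit (capacitor voltage as output), ω_n = 1/√(LC) = 1/√(1.30 mH · 3.76 µF) = 14300 rad/s.
ζ = (R/2)·√(C/L) = (21.9/2)·√(3.76 µF/1.30 mH) = 0.589.
The damped frequency ω_d = ω_n√(1−ζ²) = 11600 rad/s.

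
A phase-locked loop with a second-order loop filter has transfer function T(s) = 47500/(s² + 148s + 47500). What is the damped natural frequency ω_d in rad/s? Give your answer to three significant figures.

Comparing the denominator to s² + 2ζω_n s + ω_n²: ω_n = √47500 = 218 rad/s, and 2ζω_n = 148 so ζ = 148/(2·218) = 0.340.
ω_d = 218·√(1 − 0.340²) = 205 rad/s.

ω_d ≈ 205 rad/s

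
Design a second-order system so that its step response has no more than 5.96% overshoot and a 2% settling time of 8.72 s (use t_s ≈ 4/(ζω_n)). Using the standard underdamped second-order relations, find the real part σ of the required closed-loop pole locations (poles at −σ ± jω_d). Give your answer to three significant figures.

The settling-time spec alone fixes σ = ζω_n = 4/t_s = 4/8.72 = 0.459.
(Overshoot then fixes ζ = 0.668 and hence ω_d = σ·√(1−ζ²)/ζ = 0.511 rad/s.)

σ ≈ 0.459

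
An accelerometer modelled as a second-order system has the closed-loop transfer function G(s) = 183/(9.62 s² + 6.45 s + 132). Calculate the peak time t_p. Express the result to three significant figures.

t_p ≈ 0.852 s

Dividing through by 9.62: denominator becomes s² + 0.6705 s + 13.72.
So ω_n = √13.72 = 3.70 rad/s and ζ = 0.6705/(2·3.70) = 0.0905.
ω_d = ω_n√(1−ζ²) = 3.69 rad/s. t_p = π/ω_d = 0.852 s.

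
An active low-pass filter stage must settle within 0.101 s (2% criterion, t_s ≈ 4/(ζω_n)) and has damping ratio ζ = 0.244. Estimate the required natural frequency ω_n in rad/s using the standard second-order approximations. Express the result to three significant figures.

Rearranging t_s ≈ 4/(ζω_n) gives ω_n = 4/(ζ·t_s) = 4/(0.244 × 0.101) = 162 rad/s.

ω_n ≈ 162 rad/s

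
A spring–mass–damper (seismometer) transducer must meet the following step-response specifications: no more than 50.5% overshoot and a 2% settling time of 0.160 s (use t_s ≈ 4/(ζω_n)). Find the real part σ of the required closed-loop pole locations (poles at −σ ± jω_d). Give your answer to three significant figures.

σ ≈ 25.0

The settling-time spec alone fixes σ = ζω_n = 4/t_s = 4/0.160 = 25.0.
(Overshoot then fixes ζ = 0.213 and hence ω_d = σ·√(1−ζ²)/ζ = 115 rad/s.)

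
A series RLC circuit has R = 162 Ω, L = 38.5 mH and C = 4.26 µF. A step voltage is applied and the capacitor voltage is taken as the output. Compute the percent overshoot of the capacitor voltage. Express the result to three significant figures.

%OS ≈ 0.602%

For a series RLC circuit (capacitor voltage as output), ω_n = 1/√(LC) = 1/√(38.5 mH · 4.26 µF) = 2470 rad/s.
ζ = (R/2)·√(C/L) = (162/2)·√(4.26 µF/38.5 mH) = 0.852.
%OS = 100·exp(−πζ/√(1−ζ²)) = 0.602%.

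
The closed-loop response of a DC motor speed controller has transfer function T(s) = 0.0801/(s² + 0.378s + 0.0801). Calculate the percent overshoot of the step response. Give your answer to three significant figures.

%OS ≈ 5.97%

ω_n = √0.0801 = 0.283 rad/s; ζ = 0.378/(2·0.283) = 0.668.
%OS = 100·exp(−πζ/√(1−ζ²)) = 5.97%.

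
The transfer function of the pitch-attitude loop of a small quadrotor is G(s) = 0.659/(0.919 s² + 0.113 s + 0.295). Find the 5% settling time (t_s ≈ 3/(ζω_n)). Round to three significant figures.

t_s ≈ 48.8 s

Dividing through by 0.919: denominator becomes s² + 0.1230 s + 0.3210.
So ω_n = √0.3210 = 0.567 rad/s and ζ = 0.1230/(2·0.567) = 0.109.
t_s ≈ 3/(ζω_n) = 48.8 s.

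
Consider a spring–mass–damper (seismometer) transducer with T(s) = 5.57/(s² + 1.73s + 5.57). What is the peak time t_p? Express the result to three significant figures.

Matching coefficients with s² + 2ζω_n s + ω_n² gives ω_n² = 5.57 ⇒ ω_n = 2.36 rad/s, and ζ = 1.73/(2ω_n) = 0.367.
ω_d = 2.36·√(1 − 0.367²) = 2.20 rad/s. Then t_p = π/ω_d = 1.43 s.

t_p ≈ 1.43 s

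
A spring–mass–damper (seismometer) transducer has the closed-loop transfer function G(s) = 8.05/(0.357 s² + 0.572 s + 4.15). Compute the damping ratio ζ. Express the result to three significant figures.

Dividing through by 0.357: denominator becomes s² + 1.602 s + 11.62.
So ω_n = √11.62 = 3.41 rad/s and ζ = 1.602/(2·3.41) = 0.235.

ζ ≈ 0.235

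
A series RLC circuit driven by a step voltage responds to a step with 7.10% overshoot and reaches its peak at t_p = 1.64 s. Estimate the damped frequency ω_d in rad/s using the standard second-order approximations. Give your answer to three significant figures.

ω_d ≈ 1.92 rad/s

t_p = π/ω_d, so ω_d = π/1.64 = 1.92 rad/s.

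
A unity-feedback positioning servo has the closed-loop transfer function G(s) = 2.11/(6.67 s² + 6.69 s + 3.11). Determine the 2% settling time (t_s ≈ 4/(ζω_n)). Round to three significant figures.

t_s ≈ 7.98 s

Dividing through by 6.67: denominator becomes s² + 1.003 s + 0.4663.
So ω_n = √0.4663 = 0.683 rad/s and ζ = 1.003/(2·0.683) = 0.734.
t_s ≈ 4/(ζω_n) = 7.98 s.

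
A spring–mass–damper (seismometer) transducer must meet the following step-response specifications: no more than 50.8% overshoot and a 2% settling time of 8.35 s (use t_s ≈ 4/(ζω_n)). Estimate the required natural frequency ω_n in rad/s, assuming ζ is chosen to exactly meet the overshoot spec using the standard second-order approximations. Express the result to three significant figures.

ζ = −ln(OS)/√(π² + (ln OS)²). With OS = 0.508, ln OS = −0.6773 and ζ = 0.6773/3.214 = 0.211.
Then ω_n = 4/(ζ t_s) = 4/(0.211 × 8.35) = 2.27 rad/s.

ω_n ≈ 2.27 rad/s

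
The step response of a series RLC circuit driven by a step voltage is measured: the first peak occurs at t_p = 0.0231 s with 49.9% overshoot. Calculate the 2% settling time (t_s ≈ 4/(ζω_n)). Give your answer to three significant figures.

t_s ≈ 0.133 s

ζ from %OS: ζ = |ln 0.499|/√(π²+ln²0.499) = 0.216.
t_p = π/ω_d ⇒ ω_d = 136 rad/s; then ω_n = ω_d/√(1−ζ²) = 139 rad/s.
t_s ≈ 4/(ζω_n) = 4/(0.216·139) = 0.133 s.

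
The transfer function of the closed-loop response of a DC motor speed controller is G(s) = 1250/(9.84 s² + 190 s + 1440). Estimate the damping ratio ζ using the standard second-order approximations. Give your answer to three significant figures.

Dividing through by 9.84: denominator becomes s² + 19.31 s + 146.3.
So ω_n = √146.3 = 12.1 rad/s and ζ = 19.31/(2·12.1) = 0.798.

ζ ≈ 0.798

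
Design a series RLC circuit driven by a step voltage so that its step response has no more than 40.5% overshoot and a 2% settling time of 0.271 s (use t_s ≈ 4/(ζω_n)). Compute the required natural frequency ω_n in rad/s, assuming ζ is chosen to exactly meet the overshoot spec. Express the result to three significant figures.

ζ = −ln(OS)/√(π² + (ln OS)²). With OS = 0.405, ln OS = −0.9039 and ζ = 0.9039/3.269 = 0.276.
From t_s ≈ 4/(ζω_n): ω_n = 4/(ζ·t_s) = 4/(0.276·0.271) = 53.4 rad/s.

ω_n ≈ 53.4 rad/s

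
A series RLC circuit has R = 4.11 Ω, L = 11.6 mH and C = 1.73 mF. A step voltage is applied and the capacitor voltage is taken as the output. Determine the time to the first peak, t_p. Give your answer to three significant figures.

t_p ≈ 0.0231 s

For a series RLC circuit (capacitor voltage as output), ω_n = 1/√(LC) = 1/√(11.6 mH · 1.73 mF) = 223 rad/s.
ζ = (R/2)·√(C/L) = (4.11/2)·√(1.73 mF/11.6 mH) = 0.794.
ω_d = ω_n√(1−ζ²) = 136 rad/s. t_p = π/ω_d = 0.0231 s.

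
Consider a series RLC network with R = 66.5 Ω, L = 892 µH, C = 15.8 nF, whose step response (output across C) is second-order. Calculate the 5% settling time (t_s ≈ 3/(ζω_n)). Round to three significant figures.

t_s ≈ 0.0000805 s

For a series RLC circuit (capacitor voltage as output), ω_n = 1/√(LC) = 1/√(892 µH · 15.8 nF) = 266000 rad/s.
ζ = (R/2)·√(C/L) = (66.5/2)·√(15.8 nF/892 µH) = 0.140.
t_s ≈ 3/(ζω_n) = 0.0000805 s.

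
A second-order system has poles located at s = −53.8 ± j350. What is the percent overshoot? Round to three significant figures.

The poles are at −σ ± jω_d with σ = 53.8 and ω_d = 350, so ω_n = √(σ²+ω_d²) = 354 rad/s and ζ = σ/ω_n = 0.152.
Overshoot: exp(−π·0.152/√(1−0.152²)) = 0.617, i.e. 61.7%.

%OS ≈ 61.7%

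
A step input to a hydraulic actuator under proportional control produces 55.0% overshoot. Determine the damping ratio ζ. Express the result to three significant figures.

ζ ≈ 0.187

Inverting the overshoot relation: ζ = |ln 0.550|/√(π² + ln²0.550) = 0.187.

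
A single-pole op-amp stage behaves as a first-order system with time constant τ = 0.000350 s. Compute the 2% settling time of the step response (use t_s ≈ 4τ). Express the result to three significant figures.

t_s ≈ 4τ = 0.00140 s.

t_s ≈ 0.00140 s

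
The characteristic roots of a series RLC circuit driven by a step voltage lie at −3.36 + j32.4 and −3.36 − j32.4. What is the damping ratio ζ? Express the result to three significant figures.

|pole| = ω_n = √(3.36² + 32.4²) = 32.6 rad/s; ζ = cos θ = σ/ω_n = 0.103.

ζ ≈ 0.103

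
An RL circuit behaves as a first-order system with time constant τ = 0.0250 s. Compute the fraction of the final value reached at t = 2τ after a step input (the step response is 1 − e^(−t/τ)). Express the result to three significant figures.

y/y_∞ ≈ 0.865

y(t)/y_∞ = 1 − e^(−t/τ) = 1 − e^(−2) = 1 − e^(−2.00) = 0.865.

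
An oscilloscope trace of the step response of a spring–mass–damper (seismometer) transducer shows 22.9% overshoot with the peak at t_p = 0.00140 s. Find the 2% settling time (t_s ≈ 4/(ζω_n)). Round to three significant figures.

The overshoot fixes ζ = −ln(OS)/√(π²+ln²(OS)) = 0.425.
t_p = π/ω_d ⇒ ω_d = 2240 rad/s; then ω_n = ω_d/√(1−ζ²) = 2480 rad/s.
t_s ≈ 4/(ζω_n) = 4/(0.425·2480) = 0.00380 s.

t_s ≈ 0.00380 s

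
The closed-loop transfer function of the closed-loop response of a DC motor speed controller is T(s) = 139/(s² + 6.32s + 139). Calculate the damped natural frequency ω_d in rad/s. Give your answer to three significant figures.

Comparing the denominator to s² + 2ζω_n s + ω_n²: ω_n = √139 = 11.8 rad/s, and 2ζω_n = 6.32 so ζ = 6.32/(2·11.8) = 0.268.
ω_d = ω_n√(1−ζ²) = 11.4 rad/s.

ω_d ≈ 11.4 rad/s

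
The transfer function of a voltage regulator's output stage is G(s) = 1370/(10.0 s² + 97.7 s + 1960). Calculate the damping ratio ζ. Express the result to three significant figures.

Dividing through by 10.0: denominator becomes s² + 9.770 s + 196.0.
So ω_n = √196.0 = 14.0 rad/s and ζ = 9.770/(2·14.0) = 0.349.

ζ ≈ 0.349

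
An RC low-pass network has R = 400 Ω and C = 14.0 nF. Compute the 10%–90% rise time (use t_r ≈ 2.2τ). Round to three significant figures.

τ = RC = 400 × 14.0 nF = 0.00000560 s.
t_r ≈ 2.2τ = 0.0000123 s.

t_r ≈ 0.0000123 s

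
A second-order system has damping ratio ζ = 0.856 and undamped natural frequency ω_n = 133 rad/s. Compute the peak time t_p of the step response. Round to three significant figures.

t_p ≈ 0.0457 s

The damped frequency is ω_d = ω_n√(1−ζ²) = 133·√(1−0.733) = 68.8 rad/s.
Peak time t_p = π/ω_d = π/68.8 = 0.0457 s.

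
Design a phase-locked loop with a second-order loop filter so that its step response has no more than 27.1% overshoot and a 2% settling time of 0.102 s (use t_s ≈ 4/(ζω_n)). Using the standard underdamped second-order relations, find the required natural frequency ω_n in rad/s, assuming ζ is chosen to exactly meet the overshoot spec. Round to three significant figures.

Inverting the overshoot relation: ζ = |ln 0.271|/√(π² + ln²0.271) = 0.384.
Then ω_n = 4/(ζ t_s) = 4/(0.384 × 0.102) = 102 rad/s.

ω_n ≈ 102 rad/s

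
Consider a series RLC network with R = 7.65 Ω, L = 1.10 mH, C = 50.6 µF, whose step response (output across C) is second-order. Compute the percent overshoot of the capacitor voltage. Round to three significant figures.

For a series RLC circuit (capacitor voltage as output), ω_n = 1/√(LC) = 1/√(1.10 mH · 50.6 µF) = 4240 rad/s.
ζ = (R/2)·√(C/L) = (7.65/2)·√(50.6 µF/1.10 mH) = 0.820.
%OS = 100·exp(−πζ/√(1−ζ²)) = 1.10%.

%OS ≈ 1.10%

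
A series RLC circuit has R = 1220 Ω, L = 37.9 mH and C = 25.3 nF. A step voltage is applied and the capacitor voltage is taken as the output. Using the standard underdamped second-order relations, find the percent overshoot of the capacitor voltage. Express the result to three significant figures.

%OS ≈ 16.4%

For a series RLC circuit (capacitor voltage as output), ω_n = 1/√(LC) = 1/√(37.9 mH · 25.3 nF) = 32300 rad/s.
ζ = (R/2)·√(C/L) = (1220/2)·√(25.3 nF/37.9 mH) = 0.498.
Overshoot: exp(−π·0.498/√(1−0.498²)) = 0.164, i.e. 16.4%.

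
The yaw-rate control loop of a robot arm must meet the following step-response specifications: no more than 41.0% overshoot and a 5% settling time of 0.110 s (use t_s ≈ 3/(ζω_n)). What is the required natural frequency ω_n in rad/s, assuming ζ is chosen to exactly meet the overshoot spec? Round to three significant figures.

ζ = −ln(OS)/√(π² + (ln OS)²). With OS = 0.410, ln OS = −0.8916 and ζ = 0.8916/3.266 = 0.273.
Then ω_n = 3/(ζ t_s) = 3/(0.273 × 0.110) = 99.9 rad/s.

ω_n ≈ 99.9 rad/s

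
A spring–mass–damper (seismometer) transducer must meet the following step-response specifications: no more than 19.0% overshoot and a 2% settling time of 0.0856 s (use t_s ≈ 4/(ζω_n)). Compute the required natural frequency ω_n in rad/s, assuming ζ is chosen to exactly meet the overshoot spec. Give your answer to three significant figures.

Inverting the overshoot relation: ζ = |ln 0.190|/√(π² + ln²0.190) = 0.467.
Then ω_n = 4/(ζ t_s) = 4/(0.467 × 0.0856) = 100 rad/s.

ω_n ≈ 100 rad/s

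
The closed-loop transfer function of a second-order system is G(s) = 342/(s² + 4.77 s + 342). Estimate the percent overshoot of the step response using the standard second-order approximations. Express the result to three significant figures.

%OS ≈ 66.5%

Matching coefficients with s² + 2ζω_n s + ω_n² gives ω_n² = 342 ⇒ ω_n = 18.5 rad/s, and ζ = 4.77/(2ω_n) = 0.129.
Overshoot: exp(−π·0.129/√(1−0.129²)) = 0.665, i.e. 66.5%.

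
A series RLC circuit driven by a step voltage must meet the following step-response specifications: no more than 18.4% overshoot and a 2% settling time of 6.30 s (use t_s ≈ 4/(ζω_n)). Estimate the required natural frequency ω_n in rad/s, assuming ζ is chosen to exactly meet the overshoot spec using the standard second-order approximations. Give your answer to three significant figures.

ω_n ≈ 1.34 rad/s

From %OS = 100·exp(−πζ/√(1−ζ²)), invert to get ζ = −ln(OS)/√(π² + ln²(OS)) with OS = 0.184.
−ln 0.184 = 1.693, so ζ = 1.693/√(π² + 2.866) = 0.474.
Then ω_n = 4/(ζ t_s) = 4/(0.474 × 6.30) = 1.34 rad/s.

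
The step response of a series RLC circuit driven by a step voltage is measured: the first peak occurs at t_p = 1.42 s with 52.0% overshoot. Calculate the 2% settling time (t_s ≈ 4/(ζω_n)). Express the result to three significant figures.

From the overshoot, ζ = −ln(OS)/√(π²+ln²(OS)) = 0.204.
From t_p = π/ω_d, ω_d = π/1.42 = 2.21 rad/s, so ω_n = ω_d/√(1−ζ²) = 2.26 rad/s.
t_s ≈ 4/(ζω_n) = 4/(0.204·2.26) = 8.69 s.

t_s ≈ 8.69 s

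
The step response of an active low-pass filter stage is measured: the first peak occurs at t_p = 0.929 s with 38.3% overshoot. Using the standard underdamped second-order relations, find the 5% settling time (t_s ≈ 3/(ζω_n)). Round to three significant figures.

t_s ≈ 2.90 s

From the overshoot, ζ = −ln(OS)/√(π²+ln²(OS)) = 0.292.
From t_p = π/ω_d, ω_d = π/0.929 = 3.38 rad/s, so ω_n = ω_d/√(1−ζ²) = 3.54 rad/s.
t_s ≈ 3/(ζω_n) = 3/(0.292·3.54) = 2.90 s.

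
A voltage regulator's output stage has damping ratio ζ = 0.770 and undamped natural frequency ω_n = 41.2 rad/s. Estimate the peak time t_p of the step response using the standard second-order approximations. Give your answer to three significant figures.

The damped frequency is ω_d = ω_n√(1−ζ²) = 41.2·√(1−0.593) = 26.3 rad/s.
Peak time t_p = π/ω_d = π/26.3 = 0.120 s.

t_p ≈ 0.120 s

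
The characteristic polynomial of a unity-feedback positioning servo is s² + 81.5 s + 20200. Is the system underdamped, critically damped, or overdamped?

a² − 4b = 81.5² − 4·20200 < 0 (complex roots); the system is underdamped.

underdamped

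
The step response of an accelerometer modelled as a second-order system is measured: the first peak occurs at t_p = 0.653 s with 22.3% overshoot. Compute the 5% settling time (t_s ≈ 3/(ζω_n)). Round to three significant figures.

t_s ≈ 1.31 s

From the overshoot, ζ = −ln(OS)/√(π²+ln²(OS)) = 0.431.
From t_p = π/ω_d, ω_d = π/0.653 = 4.81 rad/s, so ω_n = ω_d/√(1−ζ²) = 5.33 rad/s.
t_s ≈ 3/(ζω_n) = 3/(0.431·5.33) = 1.31 s.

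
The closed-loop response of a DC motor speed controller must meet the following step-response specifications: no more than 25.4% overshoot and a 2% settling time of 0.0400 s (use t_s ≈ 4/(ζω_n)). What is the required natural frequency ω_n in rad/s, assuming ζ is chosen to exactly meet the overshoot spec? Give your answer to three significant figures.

ω_n ≈ 250 rad/s

Inverting the overshoot relation: ζ = |ln 0.254|/√(π² + ln²0.254) = 0.400.
From t_s ≈ 4/(ζω_n): ω_n = 4/(ζ·t_s) = 4/(0.400·0.0400) = 250 rad/s.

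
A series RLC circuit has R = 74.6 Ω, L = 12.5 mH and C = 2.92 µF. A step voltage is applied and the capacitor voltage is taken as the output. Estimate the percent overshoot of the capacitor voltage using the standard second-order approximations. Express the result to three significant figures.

%OS ≈ 11.3%

For a series RLC circuit (capacitor voltage as output), ω_n = 1/√(LC) = 1/√(12.5 mH · 2.92 µF) = 5230 rad/s.
ζ = (R/2)·√(C/L) = (74.6/2)·√(2.92 µF/12.5 mH) = 0.570.
%OS = 100 e^{−πζ/√(1−ζ²)} with ζ = 0.570 gives 11.3%.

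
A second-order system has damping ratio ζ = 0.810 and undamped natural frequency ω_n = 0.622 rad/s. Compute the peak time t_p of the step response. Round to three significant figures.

The damped frequency is ω_d = ω_n√(1−ζ²) = 0.622·√(1−0.656) = 0.365 rad/s.
Peak time t_p = π/ω_d = π/0.365 = 8.61 s.

t_p ≈ 8.61 s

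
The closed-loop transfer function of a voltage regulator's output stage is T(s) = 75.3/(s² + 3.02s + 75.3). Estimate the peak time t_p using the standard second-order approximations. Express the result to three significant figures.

t_p ≈ 0.368 s

Comparing the denominator to s² + 2ζω_n s + ω_n²: ω_n = √75.3 = 8.68 rad/s, and 2ζω_n = 3.02 so ζ = 3.02/(2·8.68) = 0.174.
The damped frequency ω_d = ω_n√(1−ζ²) = 8.55 rad/s. Then t_p = π/ω_d = 0.368 s.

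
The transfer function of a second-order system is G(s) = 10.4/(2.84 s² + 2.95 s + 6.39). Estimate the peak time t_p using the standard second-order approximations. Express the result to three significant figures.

t_p ≈ 2.23 s

Dividing through by 2.84: denominator becomes s² + 1.039 s + 2.250.
So ω_n = √2.250 = 1.50 rad/s and ζ = 1.039/(2·1.50) = 0.346.
ω_d = 1.50·√(1 − 0.346²) = 1.41 rad/s. t_p = π/ω_d = 2.23 s.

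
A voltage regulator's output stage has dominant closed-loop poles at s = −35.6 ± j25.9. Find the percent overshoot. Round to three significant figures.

%OS ≈ 1.33%

The poles are at −σ ± jω_d with σ = 35.6 and ω_d = 25.9, so ω_n = √(σ²+ω_d²) = 44.0 rad/s and ζ = σ/ω_n = 0.809.
%OS = 100·exp(−πζ/√(1−ζ²)) = 1.33%.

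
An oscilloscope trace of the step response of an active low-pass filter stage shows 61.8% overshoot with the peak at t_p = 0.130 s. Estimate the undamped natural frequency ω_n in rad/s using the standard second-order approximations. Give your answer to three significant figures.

The overshoot fixes ζ = −ln(OS)/√(π²+ln²(OS)) = 0.151.
t_p = π/ω_d ⇒ ω_d = 24.2 rad/s; then ω_n = ω_d/√(1−ζ²) = 24.4 rad/s.

ω_n ≈ 24.4 rad/s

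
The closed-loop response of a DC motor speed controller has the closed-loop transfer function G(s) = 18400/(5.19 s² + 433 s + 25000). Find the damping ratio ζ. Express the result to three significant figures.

Dividing through by 5.19: denominator becomes s² + 83.43 s + 4817.
So ω_n = √4817 = 69.4 rad/s and ζ = 83.43/(2·69.4) = 0.601.

ζ ≈ 0.601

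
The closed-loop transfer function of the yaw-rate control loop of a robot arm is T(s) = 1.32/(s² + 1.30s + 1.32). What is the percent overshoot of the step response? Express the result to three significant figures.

ω_n = √1.32 = 1.15 rad/s; ζ = 1.30/(2·1.15) = 0.566.
%OS = 100 e^{−πζ/√(1−ζ²)} with ζ = 0.566 gives 11.6%.

%OS ≈ 11.6%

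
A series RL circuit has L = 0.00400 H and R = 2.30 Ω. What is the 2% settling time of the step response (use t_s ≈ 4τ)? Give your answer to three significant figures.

τ = L/R = 0.00400/2.30 = 0.00174 s.
t_s ≈ 4τ = 0.00696 s.

t_s ≈ 0.00696 s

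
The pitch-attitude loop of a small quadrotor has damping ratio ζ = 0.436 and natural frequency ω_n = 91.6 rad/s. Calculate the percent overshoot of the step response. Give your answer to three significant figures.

For an underdamped second-order system, %OS = 100·exp(−πζ/√(1−ζ²)).
πζ/√(1−ζ²) = π·0.436/√(1−0.190) = 1.522, so %OS = 100·e^(−1.522) = 21.8%.

%OS ≈ 21.8%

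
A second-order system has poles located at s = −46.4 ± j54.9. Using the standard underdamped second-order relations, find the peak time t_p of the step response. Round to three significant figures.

t_p ≈ 0.0572 s

t_p = π/ω_d with ω_d = 54.9 (the imaginary part), so t_p = 0.0572 s.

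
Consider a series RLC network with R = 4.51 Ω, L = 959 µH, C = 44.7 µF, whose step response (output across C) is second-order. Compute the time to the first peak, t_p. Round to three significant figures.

t_p ≈ 0.000745 s

For a series RLC circuit (capacitor voltage as output), ω_n = 1/√(LC) = 1/√(959 µH · 44.7 µF) = 4830 rad/s.
ζ = (R/2)·√(C/L) = (4.51/2)·√(44.7 µF/959 µH) = 0.487.
ω_d = ω_n√(1−ζ²) = 4220 rad/s. t_p = π/ω_d = 0.000745 s.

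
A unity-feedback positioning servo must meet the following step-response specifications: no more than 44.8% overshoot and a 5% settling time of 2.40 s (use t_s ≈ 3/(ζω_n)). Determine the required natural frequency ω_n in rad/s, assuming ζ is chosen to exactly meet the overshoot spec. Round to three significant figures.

ω_n ≈ 5.05 rad/s

Inverting the overshoot relation: ζ = |ln 0.448|/√(π² + ln²0.448) = 0.248.
Then ω_n = 3/(ζ t_s) = 3/(0.248 × 2.40) = 5.05 rad/s.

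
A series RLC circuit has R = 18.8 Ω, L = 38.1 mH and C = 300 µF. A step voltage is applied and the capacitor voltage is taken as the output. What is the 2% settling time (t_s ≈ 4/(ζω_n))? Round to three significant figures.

For a series RLC circuit (capacitor voltage as output), ω_n = 1/√(LC) = 1/√(38.1 mH · 300 µF) = 296 rad/s.
ζ = (R/2)·√(C/L) = (18.8/2)·√(300 µF/38.1 mH) = 0.834.
t_s ≈ 4/(ζω_n) = 0.0162 s.

t_s ≈ 0.0162 s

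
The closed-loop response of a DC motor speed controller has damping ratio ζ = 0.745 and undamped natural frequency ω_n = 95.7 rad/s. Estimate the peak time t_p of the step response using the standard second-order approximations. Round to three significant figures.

t_p ≈ 0.0492 s

The damped frequency is ω_d = ω_n√(1−ζ²) = 95.7·√(1−0.555) = 63.8 rad/s.
Peak time t_p = π/ω_d = π/63.8 = 0.0492 s.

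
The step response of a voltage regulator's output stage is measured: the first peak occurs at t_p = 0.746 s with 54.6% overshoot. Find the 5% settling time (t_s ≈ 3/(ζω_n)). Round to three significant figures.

t_s ≈ 3.70 s

From the overshoot, ζ = −ln(OS)/√(π²+ln²(OS)) = 0.189.
From t_p = π/ω_d, ω_d = π/0.746 = 4.21 rad/s, so ω_n = ω_d/√(1−ζ²) = 4.29 rad/s.
t_s ≈ 3/(ζω_n) = 3/(0.189·4.29) = 3.70 s.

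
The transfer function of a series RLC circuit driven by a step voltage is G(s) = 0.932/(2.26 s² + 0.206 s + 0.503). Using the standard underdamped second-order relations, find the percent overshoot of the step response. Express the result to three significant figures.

Dividing through by 2.26: denominator becomes s² + 0.09115 s + 0.2226.
So ω_n = √0.2226 = 0.472 rad/s and ζ = 0.09115/(2·0.472) = 0.0966.
%OS = 100 e^{−πζ/√(1−ζ²)} with ζ = 0.0966 gives 73.7%.

%OS ≈ 73.7%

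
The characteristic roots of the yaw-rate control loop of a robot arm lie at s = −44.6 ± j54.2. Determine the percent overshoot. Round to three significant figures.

%OS ≈ 7.54%

|pole| = ω_n = √(44.6² + 54.2²) = 70.2 rad/s; ζ = cos θ = σ/ω_n = 0.635.
Overshoot: exp(−π·0.635/√(1−0.635²)) = 0.0754, i.e. 7.54%.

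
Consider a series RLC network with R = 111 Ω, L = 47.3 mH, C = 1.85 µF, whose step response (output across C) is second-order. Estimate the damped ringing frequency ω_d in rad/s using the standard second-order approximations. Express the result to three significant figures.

ω_d ≈ 3170 rad/s

For a series RLC circuit (capacitor voltage as output), ω_n = 1/√(LC) = 1/√(47.3 mH · 1.85 µF) = 3380 rad/s.
ζ = (R/2)·√(C/L) = (111/2)·√(1.85 µF/47.3 mH) = 0.347.
ω_d = ω_n√(1−ζ²) = 3170 rad/s.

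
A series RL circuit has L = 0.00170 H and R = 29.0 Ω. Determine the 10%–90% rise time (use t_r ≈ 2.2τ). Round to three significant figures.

τ = L/R = 0.00170/29.0 = 0.0000586 s.
t_r ≈ 2.2τ = 0.000129 s.

t_r ≈ 0.000129 s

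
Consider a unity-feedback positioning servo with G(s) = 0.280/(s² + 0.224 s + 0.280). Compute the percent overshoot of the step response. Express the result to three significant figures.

%OS ≈ 50.6%

ω_n = √0.280 = 0.529 rad/s; ζ = 0.224/(2·0.529) = 0.212.
%OS = 100 e^{−πζ/√(1−ζ²)} with ζ = 0.212 gives 50.6%.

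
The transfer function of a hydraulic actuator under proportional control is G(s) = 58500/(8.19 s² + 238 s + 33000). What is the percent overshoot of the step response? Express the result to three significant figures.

Dividing through by 8.19: denominator becomes s² + 29.06 s + 4029.
So ω_n = √4029 = 63.5 rad/s and ζ = 29.06/(2·63.5) = 0.229.
%OS = 100·exp(−πζ/√(1−ζ²)) = 47.8%.

%OS ≈ 47.8%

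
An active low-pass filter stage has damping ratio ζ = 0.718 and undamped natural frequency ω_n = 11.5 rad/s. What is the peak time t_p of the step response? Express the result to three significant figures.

The damped frequency is ω_d = ω_n√(1−ζ²) = 11.5·√(1−0.516) = 8.00 rad/s.
Peak time t_p = π/ω_d = π/8.00 = 0.392 s.

t_p ≈ 0.392 s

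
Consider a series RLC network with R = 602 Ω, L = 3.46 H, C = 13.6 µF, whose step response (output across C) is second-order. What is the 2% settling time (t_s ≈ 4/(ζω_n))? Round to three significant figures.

t_s ≈ 0.0460 s

For a series RLC circuit (capacitor voltage as output), ω_n = 1/√(LC) = 1/√(3.46 H · 13.6 µF) = 146 rad/s.
ζ = (R/2)·√(C/L) = (602/2)·√(13.6 µF/3.46 H) = 0.597.
t_s ≈ 4/(ζω_n) = 0.0460 s.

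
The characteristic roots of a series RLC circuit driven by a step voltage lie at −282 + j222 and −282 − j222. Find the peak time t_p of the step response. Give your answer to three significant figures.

t_p ≈ 0.0142 s

t_p = π/ω_d with ω_d = 222 (the imaginary part), so t_p = 0.0142 s.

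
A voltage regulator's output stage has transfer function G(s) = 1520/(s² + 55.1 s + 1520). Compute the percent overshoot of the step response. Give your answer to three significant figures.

ω_n = √1520 = 39.0 rad/s; ζ = 55.1/(2·39.0) = 0.707.
%OS = 100·exp(−πζ/√(1−ζ²)) = 4.34%.

%OS ≈ 4.34%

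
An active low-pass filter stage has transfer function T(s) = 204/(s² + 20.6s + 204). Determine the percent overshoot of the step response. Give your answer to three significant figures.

%OS ≈ 3.80%

Comparing the denominator to s² + 2ζω_n s + ω_n²: ω_n = √204 = 14.3 rad/s, and 2ζω_n = 20.6 so ζ = 20.6/(2·14.3) = 0.721.
%OS = 100 e^{−πζ/√(1−ζ²)} with ζ = 0.721 gives 3.80%.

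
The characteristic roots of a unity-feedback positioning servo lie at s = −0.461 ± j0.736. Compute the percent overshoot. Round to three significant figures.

The poles are at −σ ± jω_d with σ = 0.461 and ω_d = 0.736, so ω_n = √(σ²+ω_d²) = 0.868 rad/s and ζ = σ/ω_n = 0.531.
Overshoot: exp(−π·0.531/√(1−0.531²)) = 0.140, i.e. 14.0%.

%OS ≈ 14.0%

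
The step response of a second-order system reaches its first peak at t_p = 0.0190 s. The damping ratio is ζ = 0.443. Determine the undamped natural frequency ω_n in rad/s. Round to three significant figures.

ω_n ≈ 184 rad/s

Peak time t_p = π/ω_d, so ω_d = π/t_p = π/0.0190 = 165 rad/s.
ω_n = ω_d/√(1−ζ²) = 165/√0.804 = 184 rad/s.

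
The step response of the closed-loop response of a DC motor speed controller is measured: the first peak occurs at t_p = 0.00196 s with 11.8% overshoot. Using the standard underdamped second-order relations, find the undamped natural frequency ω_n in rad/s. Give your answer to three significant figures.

ζ from %OS: ζ = |ln 0.118|/√(π²+ln²0.118) = 0.562.
t_p = π/ω_d ⇒ ω_d = 1600 rad/s; then ω_n = ω_d/√(1−ζ²) = 1940 rad/s.

ω_n ≈ 1940 rad/s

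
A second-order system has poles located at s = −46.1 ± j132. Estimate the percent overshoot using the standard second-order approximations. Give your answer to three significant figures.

The poles are at −σ ± jω_d with σ = 46.1 and ω_d = 132, so ω_n = √(σ²+ω_d²) = 140 rad/s and ζ = σ/ω_n = 0.330.
Overshoot: exp(−π·0.330/√(1−0.330²)) = 0.334, i.e. 33.4%.

%OS ≈ 33.4%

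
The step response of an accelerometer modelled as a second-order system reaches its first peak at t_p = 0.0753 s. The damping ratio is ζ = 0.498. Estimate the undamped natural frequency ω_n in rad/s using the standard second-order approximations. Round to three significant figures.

Peak time t_p = π/ω_d, so ω_d = π/t_p = π/0.0753 = 41.7 rad/s.
ω_n = ω_d/√(1−ζ²) = 41.7/√0.752 = 48.1 rad/s.

ω_n ≈ 48.1 rad/s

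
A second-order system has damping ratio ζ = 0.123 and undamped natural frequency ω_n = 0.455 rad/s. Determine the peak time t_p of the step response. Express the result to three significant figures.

The damped frequency is ω_d = ω_n√(1−ζ²) = 0.455·√(1−0.0151) = 0.452 rad/s.
Peak time t_p = π/ω_d = π/0.452 = 6.96 s.

t_p ≈ 6.96 s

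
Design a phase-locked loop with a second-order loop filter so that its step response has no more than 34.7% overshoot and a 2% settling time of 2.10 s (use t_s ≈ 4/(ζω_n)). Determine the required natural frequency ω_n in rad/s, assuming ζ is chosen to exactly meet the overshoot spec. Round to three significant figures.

Inverting the overshoot relation: ζ = |ln 0.347|/√(π² + ln²0.347) = 0.319.
From t_s ≈ 4/(ζω_n): ω_n = 4/(ζ·t_s) = 4/(0.319·2.10) = 5.97 rad/s.

ω_n ≈ 5.97 rad/s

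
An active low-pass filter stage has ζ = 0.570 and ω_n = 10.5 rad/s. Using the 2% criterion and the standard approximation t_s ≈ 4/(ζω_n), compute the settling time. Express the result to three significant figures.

t_s ≈ 4/(ζω_n) = 4/(0.570 × 10.5) = 0.668 s.

t_s ≈ 0.668 s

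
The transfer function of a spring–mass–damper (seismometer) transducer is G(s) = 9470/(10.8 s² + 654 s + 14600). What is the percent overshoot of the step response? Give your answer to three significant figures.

%OS ≈ 1.05%

Dividing through by 10.8: denominator becomes s² + 60.56 s + 1352.
So ω_n = √1352 = 36.8 rad/s and ζ = 60.56/(2·36.8) = 0.823.
Overshoot: exp(−π·0.823/√(1−0.823²)) = 0.0105, i.e. 1.05%.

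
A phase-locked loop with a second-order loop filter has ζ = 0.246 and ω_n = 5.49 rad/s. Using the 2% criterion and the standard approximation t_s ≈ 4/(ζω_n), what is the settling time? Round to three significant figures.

t_s ≈ 2.96 s

t_s ≈ 4/(ζω_n) = 4/(0.246 × 5.49) = 2.96 s.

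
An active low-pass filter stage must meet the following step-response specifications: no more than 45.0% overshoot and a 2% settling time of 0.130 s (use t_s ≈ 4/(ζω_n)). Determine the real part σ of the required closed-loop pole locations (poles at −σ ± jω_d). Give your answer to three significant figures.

The settling-time spec alone fixes σ = ζω_n = 4/t_s = 4/0.130 = 30.8.
(Overshoot then fixes ζ = 0.246 and hence ω_d = σ·√(1−ζ²)/ζ = 121 rad/s.)

σ ≈ 30.8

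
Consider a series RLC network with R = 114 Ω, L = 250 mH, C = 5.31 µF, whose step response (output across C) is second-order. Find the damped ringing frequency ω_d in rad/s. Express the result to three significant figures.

ω_d ≈ 837 rad/s

For a series RLC circuit (capacitor voltage as output), ω_n = 1/√(LC) = 1/√(250 mH · 5.31 µF) = 868 rad/s.
ζ = (R/2)·√(C/L) = (114/2)·√(5.31 µF/250 mH) = 0.263.
ω_d = 868·√(1 − 0.263²) = 837 rad/s.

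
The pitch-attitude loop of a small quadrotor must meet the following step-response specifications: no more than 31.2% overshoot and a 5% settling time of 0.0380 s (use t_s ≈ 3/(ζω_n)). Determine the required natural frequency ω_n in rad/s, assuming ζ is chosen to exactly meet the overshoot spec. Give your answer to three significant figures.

From %OS = 100·exp(−πζ/√(1−ζ²)), invert to get ζ = −ln(OS)/√(π² + ln²(OS)) with OS = 0.312.
−ln 0.312 = 1.165, so ζ = 1.165/√(π² + 1.357) = 0.348.
From t_s ≈ 3/(ζω_n): ω_n = 3/(ζ·t_s) = 3/(0.348·0.0380) = 227 rad/s.

ω_n ≈ 227 rad/s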